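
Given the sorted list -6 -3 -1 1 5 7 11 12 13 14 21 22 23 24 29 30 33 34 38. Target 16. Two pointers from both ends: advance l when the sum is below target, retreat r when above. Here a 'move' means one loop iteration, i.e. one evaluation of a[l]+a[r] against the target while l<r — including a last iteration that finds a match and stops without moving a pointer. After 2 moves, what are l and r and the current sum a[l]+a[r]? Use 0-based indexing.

l=0 r=18: -6+38=32 >16, r--
l=0 r=17: -6+34=28 >16, r--

l=0, r=16, sum=27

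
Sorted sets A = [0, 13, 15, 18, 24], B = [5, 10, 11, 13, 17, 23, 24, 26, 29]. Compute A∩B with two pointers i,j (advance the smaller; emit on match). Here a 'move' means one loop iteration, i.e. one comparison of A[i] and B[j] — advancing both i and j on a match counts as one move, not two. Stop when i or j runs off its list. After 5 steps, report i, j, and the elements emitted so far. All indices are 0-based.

i=2, j=4, emitted=[13]

[i=0,j=0] 0<5 → i++
[i=1,j=0] 13>5 → j++
[i=1,j=1] 13>10 → j++
[i=1,j=2] 13>11 → j++
[i=1,j=3] 13==13 emit → i++,j++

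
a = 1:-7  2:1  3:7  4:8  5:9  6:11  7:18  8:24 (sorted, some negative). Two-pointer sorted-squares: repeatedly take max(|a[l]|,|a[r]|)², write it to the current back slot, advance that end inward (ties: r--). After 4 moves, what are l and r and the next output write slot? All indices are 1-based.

[1,8] |-7|<=|24| out[8]=576 → r--
[1,7] |-7|<=|18| out[7]=324 → r--
[1,6] |-7|<=|11| out[6]=121 → r--
[1,5] |-7|<=|9| out[5]=81 → r--

l=1, r=4, next write slot=4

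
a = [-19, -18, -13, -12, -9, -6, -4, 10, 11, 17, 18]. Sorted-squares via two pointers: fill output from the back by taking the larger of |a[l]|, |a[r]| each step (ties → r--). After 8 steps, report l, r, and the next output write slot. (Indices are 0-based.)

l=0 r=10: |-19|>|18| out[10]=361, l++
l=1 r=10: |-18|<=|18| out[9]=324, r--
l=1 r=9: |-18|>|17| out[8]=324, l++
l=2 r=9: |-13|<=|17| out[7]=289, r--
l=2 r=8: |-13|>|11| out[6]=169, l++
l=3 r=8: |-12|>|11| out[5]=144, l++
l=4 r=8: |-9|<=|11| out[4]=121, r--
l=4 r=7: |-9|<=|10| out[3]=100, r--

l=4, r=6, next write slot=2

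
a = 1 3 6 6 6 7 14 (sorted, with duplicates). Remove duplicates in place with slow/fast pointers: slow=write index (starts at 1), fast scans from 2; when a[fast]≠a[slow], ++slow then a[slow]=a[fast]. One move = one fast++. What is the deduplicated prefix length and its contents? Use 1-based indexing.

length 5; prefix = [1, 3, 6, 7, 14]

(s=1,f=2) a[fast]=3≠a[slow]=1 write a[2]=3 → slow++,fast++
(s=2,f=3) a[fast]=6≠a[slow]=3 write a[3]=6 → slow++,fast++
(s=3,f=4) a[fast]=6=a[slow] dup → fast++
(s=3,f=5) a[fast]=6=a[slow] dup → fast++
(s=3,f=6) a[fast]=7≠a[slow]=6 write a[4]=7 → slow++,fast++
(s=4,f=7) a[fast]=14≠a[slow]=7 write a[5]=14 → slow++,fast++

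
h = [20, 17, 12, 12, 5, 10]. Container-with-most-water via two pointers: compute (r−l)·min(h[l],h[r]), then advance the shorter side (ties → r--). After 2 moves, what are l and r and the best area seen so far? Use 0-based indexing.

l=0, r=3, best area=50

[0,5] min(20,10)*5=50 best=50 * → r--
[0,4] min(20,5)*4=20 best=50 → r--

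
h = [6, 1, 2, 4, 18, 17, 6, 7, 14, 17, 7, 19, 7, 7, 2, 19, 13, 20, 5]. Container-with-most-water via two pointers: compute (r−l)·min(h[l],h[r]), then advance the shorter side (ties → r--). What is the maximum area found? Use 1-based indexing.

max area = 234

[1,19] min(6,5)*18=90 best=90 * → r--
[1,18] min(6,20)*17=102 best=102 * → l++
[2,18] min(1,20)*16=16 best=102 → l++
[3,18] min(2,20)*15=30 best=102 → l++
[4,18] min(4,20)*14=56 best=102 → l++
[5,18] min(18,20)*13=234 best=234 * → l++
[6,18] min(17,20)*12=204 best=234 → l++
[7,18] min(6,20)*11=66 best=234 → l++
[8,18] min(7,20)*10=70 best=234 → l++
[9,18] min(14,20)*9=126 best=234 → l++
[10,18] min(17,20)*8=136 best=234 → l++
[11,18] min(7,20)*7=49 best=234 → l++
[12,18] min(19,20)*6=114 best=234 → l++
[13,18] min(7,20)*5=35 best=234 → l++
[14,18] min(7,20)*4=28 best=234 → l++
[15,18] min(2,20)*3=6 best=234 → l++
[16,18] min(19,20)*2=38 best=234 → l++
[17,18] min(13,20)*1=13 best=234 → l++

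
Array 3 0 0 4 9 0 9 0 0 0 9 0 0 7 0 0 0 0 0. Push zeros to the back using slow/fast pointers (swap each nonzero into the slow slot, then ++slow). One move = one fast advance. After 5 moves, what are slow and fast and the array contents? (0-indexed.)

slow=0 fast=0: a[fast]=3≠0 swap→a[0]=3, slow++,fast++
slow=1 fast=1: a[fast]=0, fast++
slow=1 fast=2: a[fast]=0, fast++
slow=1 fast=3: a[fast]=4≠0 swap→a[1]=4, slow++,fast++
slow=2 fast=4: a[fast]=9≠0 swap→a[2]=9, slow++,fast++

slow=3, fast=5, a=[3, 4, 9, 0, 0, 0, 9, 0, 0, 0, 9, 0, 0, 7, 0, 0, 0, 0, 0]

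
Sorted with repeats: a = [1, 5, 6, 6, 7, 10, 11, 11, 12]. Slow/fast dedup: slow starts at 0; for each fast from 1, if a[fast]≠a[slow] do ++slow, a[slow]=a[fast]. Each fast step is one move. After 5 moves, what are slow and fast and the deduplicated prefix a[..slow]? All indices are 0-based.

slow=0 fast=1: a[fast]=5≠a[slow]=1 write a[1]=5, slow++,fast++
slow=1 fast=2: a[fast]=6≠a[slow]=5 write a[2]=6, slow++,fast++
slow=2 fast=3: a[fast]=6=a[slow] dup, fast++
slow=2 fast=4: a[fast]=7≠a[slow]=6 write a[3]=7, slow++,fast++
slow=3 fast=5: a[fast]=10≠a[slow]=7 write a[4]=10, slow++,fast++

slow=4, fast=6, prefix=[1, 5, 6, 7, 10]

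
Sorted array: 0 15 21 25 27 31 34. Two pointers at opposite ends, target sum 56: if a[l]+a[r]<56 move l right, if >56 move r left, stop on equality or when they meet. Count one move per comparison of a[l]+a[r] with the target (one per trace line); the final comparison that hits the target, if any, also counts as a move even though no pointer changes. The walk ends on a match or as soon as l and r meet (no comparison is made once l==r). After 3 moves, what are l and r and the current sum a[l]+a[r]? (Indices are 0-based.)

l=3, r=6, sum=59

[0,6] 0+34=34 <56 → l++
[1,6] 15+34=49 <56 → l++
[2,6] 21+34=55 <56 → l++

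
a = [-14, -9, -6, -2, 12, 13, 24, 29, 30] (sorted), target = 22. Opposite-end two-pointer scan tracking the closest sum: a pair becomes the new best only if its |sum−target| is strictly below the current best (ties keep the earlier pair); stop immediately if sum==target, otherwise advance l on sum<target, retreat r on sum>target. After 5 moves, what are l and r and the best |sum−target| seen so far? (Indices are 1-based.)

l=4, r=7, best |Δ|=1

[1,9] -14+30=16 d=6 * → l++
[2,9] -9+30=21 d=1 * → l++
[3,9] -6+30=24 d=2 → r--
[3,8] -6+29=23 d=1 → r--
[3,7] -6+24=18 d=4 → l++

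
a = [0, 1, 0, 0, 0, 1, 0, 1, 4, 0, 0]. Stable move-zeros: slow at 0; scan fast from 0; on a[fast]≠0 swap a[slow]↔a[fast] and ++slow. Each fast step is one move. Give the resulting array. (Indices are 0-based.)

[1, 1, 1, 4, 0, 0, 0, 0, 0, 0, 0]

(s=0,f=0) a[fast]=0 → fast++
(s=0,f=1) a[fast]=1≠0 swap→a[0]=1 → slow++,fast++
(s=1,f=2) a[fast]=0 → fast++
(s=1,f=3) a[fast]=0 → fast++
(s=1,f=4) a[fast]=0 → fast++
(s=1,f=5) a[fast]=1≠0 swap→a[1]=1 → slow++,fast++
(s=2,f=6) a[fast]=0 → fast++
(s=2,f=7) a[fast]=1≠0 swap→a[2]=1 → slow++,fast++
(s=3,f=8) a[fast]=4≠0 swap→a[3]=4 → slow++,fast++
(s=4,f=9) a[fast]=0 → fast++
(s=4,f=10) a[fast]=0 → fast++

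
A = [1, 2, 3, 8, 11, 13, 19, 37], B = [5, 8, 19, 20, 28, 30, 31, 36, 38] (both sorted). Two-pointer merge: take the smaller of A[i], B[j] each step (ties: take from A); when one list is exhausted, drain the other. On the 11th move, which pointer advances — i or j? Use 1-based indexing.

j

[i=1,j=1] A[i]=1<=B[j]=5 take 1 → i++
[i=2,j=1] A[i]=2<=B[j]=5 take 2 → i++
[i=3,j=1] A[i]=3<=B[j]=5 take 3 → i++
[i=4,j=1] A[i]=8>B[j]=5 take 5 → j++
[i=4,j=2] A[i]=8<=B[j]=8 take 8 → i++
[i=5,j=2] A[i]=11>B[j]=8 take 8 → j++
[i=5,j=3] A[i]=11<=B[j]=19 take 11 → i++
[i=6,j=3] A[i]=13<=B[j]=19 take 13 → i++
[i=7,j=3] A[i]=19<=B[j]=19 take 19 → i++
[i=8,j=3] A[i]=37>B[j]=19 take 19 → j++
[i=8,j=4] A[i]=37>B[j]=20 take 20 → j++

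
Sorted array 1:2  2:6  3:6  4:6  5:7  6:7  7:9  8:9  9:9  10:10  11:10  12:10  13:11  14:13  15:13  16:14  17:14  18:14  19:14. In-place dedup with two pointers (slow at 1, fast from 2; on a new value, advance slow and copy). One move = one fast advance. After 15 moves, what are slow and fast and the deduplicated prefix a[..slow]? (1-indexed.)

slow=8, fast=17, prefix=[2, 6, 7, 9, 10, 11, 13, 14]

(s=1,f=2) a[fast]=6≠a[slow]=2 write a[2]=6 → slow++,fast++
(s=2,f=3) a[fast]=6=a[slow] dup → fast++
(s=2,f=4) a[fast]=6=a[slow] dup → fast++
(s=2,f=5) a[fast]=7≠a[slow]=6 write a[3]=7 → slow++,fast++
(s=3,f=6) a[fast]=7=a[slow] dup → fast++
(s=3,f=7) a[fast]=9≠a[slow]=7 write a[4]=9 → slow++,fast++
(s=4,f=8) a[fast]=9=a[slow] dup → fast++
(s=4,f=9) a[fast]=9=a[slow] dup → fast++
(s=4,f=10) a[fast]=10≠a[slow]=9 write a[5]=10 → slow++,fast++
(s=5,f=11) a[fast]=10=a[slow] dup → fast++
(s=5,f=12) a[fast]=10=a[slow] dup → fast++
(s=5,f=13) a[fast]=11≠a[slow]=10 write a[6]=11 → slow++,fast++
(s=6,f=14) a[fast]=13≠a[slow]=11 write a[7]=13 → slow++,fast++
(s=7,f=15) a[fast]=13=a[slow] dup → fast++
(s=7,f=16) a[fast]=14≠a[slow]=13 write a[8]=14 → slow++,fast++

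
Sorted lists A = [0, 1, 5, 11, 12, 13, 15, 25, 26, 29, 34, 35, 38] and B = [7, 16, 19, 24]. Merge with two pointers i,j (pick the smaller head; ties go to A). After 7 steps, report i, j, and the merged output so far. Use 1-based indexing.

i=7, j=2, merged so far=[0, 1, 5, 7, 11, 12, 13]

i=1 j=1: A[i]=0<=B[j]=7 take 0, i++
i=2 j=1: A[i]=1<=B[j]=7 take 1, i++
i=3 j=1: A[i]=5<=B[j]=7 take 5, i++
i=4 j=1: A[i]=11>B[j]=7 take 7, j++
i=4 j=2: A[i]=11<=B[j]=16 take 11, i++
i=5 j=2: A[i]=12<=B[j]=16 take 12, i++
i=6 j=2: A[i]=13<=B[j]=16 take 13, i++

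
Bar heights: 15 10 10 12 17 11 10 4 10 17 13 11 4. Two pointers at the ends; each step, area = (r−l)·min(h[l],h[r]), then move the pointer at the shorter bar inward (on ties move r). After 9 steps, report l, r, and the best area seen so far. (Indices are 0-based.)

l=4, r=7, best area=135

[0,12] min(15,4)*12=48 best=48 * → r--
[0,11] min(15,11)*11=121 best=121 * → r--
[0,10] min(15,13)*10=130 best=130 * → r--
[0,9] min(15,17)*9=135 best=135 * → l++
[1,9] min(10,17)*8=80 best=135 → l++
[2,9] min(10,17)*7=70 best=135 → l++
[3,9] min(12,17)*6=72 best=135 → l++
[4,9] min(17,17)*5=85 best=135 → r--
[4,8] min(17,10)*4=40 best=135 → r--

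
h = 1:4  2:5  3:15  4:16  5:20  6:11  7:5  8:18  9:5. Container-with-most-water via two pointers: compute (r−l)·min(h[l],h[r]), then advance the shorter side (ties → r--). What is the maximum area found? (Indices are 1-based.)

[1,9] min(4,5)*8=32 best=32 * → l++
[2,9] min(5,5)*7=35 best=35 * → r--
[2,8] min(5,18)*6=30 best=35 → l++
[3,8] min(15,18)*5=75 best=75 * → l++
[4,8] min(16,18)*4=64 best=75 → l++
[5,8] min(20,18)*3=54 best=75 → r--
[5,7] min(20,5)*2=10 best=75 → r--
[5,6] min(20,11)*1=11 best=75 → r--

max area = 75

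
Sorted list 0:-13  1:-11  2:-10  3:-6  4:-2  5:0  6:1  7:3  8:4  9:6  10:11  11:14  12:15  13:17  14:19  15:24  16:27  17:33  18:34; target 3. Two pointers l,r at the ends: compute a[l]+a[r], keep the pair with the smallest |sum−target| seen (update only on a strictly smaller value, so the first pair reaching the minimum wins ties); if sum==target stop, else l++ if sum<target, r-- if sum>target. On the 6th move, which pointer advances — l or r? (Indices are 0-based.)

r

l=0 r=18: -13+34=21 d=18 *, r--
l=0 r=17: -13+33=20 d=17 *, r--
l=0 r=16: -13+27=14 d=11 *, r--
l=0 r=15: -13+24=11 d=8 *, r--
l=0 r=14: -13+19=6 d=3 *, r--
l=0 r=13: -13+17=4 d=1 *, r--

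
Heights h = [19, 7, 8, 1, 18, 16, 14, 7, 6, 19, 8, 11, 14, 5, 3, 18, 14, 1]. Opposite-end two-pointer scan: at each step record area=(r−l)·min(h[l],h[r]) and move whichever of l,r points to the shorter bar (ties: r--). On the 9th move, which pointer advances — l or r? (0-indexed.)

r

l=0 r=17: min(19,1)*17=17 best=17 *, r--
l=0 r=16: min(19,14)*16=224 best=224 *, r--
l=0 r=15: min(19,18)*15=270 best=270 *, r--
l=0 r=14: min(19,3)*14=42 best=270, r--
l=0 r=13: min(19,5)*13=65 best=270, r--
l=0 r=12: min(19,14)*12=168 best=270, r--
l=0 r=11: min(19,11)*11=121 best=270, r--
l=0 r=10: min(19,8)*10=80 best=270, r--
l=0 r=9: min(19,19)*9=171 best=270, r--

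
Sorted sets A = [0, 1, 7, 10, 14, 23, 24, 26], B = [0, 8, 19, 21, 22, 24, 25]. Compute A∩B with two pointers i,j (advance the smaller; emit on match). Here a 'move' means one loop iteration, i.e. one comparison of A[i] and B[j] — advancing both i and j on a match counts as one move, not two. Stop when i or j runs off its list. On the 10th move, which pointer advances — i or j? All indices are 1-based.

[i=1,j=1] 0==0 emit → i++,j++
[i=2,j=2] 1<8 → i++
[i=3,j=2] 7<8 → i++
[i=4,j=2] 10>8 → j++
[i=4,j=3] 10<19 → i++
[i=5,j=3] 14<19 → i++
[i=6,j=3] 23>19 → j++
[i=6,j=4] 23>21 → j++
[i=6,j=5] 23>22 → j++
[i=6,j=6] 23<24 → i++

i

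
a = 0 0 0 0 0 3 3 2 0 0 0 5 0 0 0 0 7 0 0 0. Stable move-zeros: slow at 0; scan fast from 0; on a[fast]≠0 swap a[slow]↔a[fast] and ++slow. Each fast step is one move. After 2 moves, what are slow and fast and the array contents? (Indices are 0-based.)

slow=0 fast=0: a[fast]=0, fast++
slow=0 fast=1: a[fast]=0, fast++

slow=0, fast=2, a=[0, 0, 0, 0, 0, 3, 3, 2, 0, 0, 0, 5, 0, 0, 0, 0, 7, 0, 0, 0]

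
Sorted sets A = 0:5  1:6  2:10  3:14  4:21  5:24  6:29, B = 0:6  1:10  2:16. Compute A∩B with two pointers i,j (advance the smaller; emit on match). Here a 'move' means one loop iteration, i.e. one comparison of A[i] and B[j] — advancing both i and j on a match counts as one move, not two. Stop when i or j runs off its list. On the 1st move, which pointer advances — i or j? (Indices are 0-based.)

i=0 j=0: 5<6, i++

i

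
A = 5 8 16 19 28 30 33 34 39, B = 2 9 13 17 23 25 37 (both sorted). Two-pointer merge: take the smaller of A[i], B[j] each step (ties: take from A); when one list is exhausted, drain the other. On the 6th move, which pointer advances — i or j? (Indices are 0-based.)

[i=0,j=0] A[i]=5>B[j]=2 take 2 → j++
[i=0,j=1] A[i]=5<=B[j]=9 take 5 → i++
[i=1,j=1] A[i]=8<=B[j]=9 take 8 → i++
[i=2,j=1] A[i]=16>B[j]=9 take 9 → j++
[i=2,j=2] A[i]=16>B[j]=13 take 13 → j++
[i=2,j=3] A[i]=16<=B[j]=17 take 16 → i++

i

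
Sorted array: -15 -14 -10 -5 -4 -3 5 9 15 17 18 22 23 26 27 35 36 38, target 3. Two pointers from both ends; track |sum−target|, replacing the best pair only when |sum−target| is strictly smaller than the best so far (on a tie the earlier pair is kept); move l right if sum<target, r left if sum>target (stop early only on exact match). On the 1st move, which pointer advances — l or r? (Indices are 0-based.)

r

l=0 r=17: -15+38=23 d=20 *, r--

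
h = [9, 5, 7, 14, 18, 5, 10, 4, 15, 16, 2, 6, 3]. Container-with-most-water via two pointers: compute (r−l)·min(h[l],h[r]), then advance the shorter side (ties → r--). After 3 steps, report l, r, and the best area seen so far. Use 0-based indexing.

l=0 r=12: min(9,3)*12=36 best=36 *, r--
l=0 r=11: min(9,6)*11=66 best=66 *, r--
l=0 r=10: min(9,2)*10=20 best=66, r--

l=0, r=9, best area=66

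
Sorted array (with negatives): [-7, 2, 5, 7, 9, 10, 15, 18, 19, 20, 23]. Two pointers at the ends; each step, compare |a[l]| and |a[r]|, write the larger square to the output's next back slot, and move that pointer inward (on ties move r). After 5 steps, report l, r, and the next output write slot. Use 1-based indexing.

[1,11] |-7|<=|23| out[11]=529 → r--
[1,10] |-7|<=|20| out[10]=400 → r--
[1,9] |-7|<=|19| out[9]=361 → r--
[1,8] |-7|<=|18| out[8]=324 → r--
[1,7] |-7|<=|15| out[7]=225 → r--

l=1, r=6, next write slot=6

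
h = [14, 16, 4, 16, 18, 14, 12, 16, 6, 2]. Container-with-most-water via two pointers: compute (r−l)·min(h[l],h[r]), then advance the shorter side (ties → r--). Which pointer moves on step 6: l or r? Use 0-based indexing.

l=0 r=9: min(14,2)*9=18 best=18 *, r--
l=0 r=8: min(14,6)*8=48 best=48 *, r--
l=0 r=7: min(14,16)*7=98 best=98 *, l++
l=1 r=7: min(16,16)*6=96 best=98, r--
l=1 r=6: min(16,12)*5=60 best=98, r--
l=1 r=5: min(16,14)*4=56 best=98, r--

r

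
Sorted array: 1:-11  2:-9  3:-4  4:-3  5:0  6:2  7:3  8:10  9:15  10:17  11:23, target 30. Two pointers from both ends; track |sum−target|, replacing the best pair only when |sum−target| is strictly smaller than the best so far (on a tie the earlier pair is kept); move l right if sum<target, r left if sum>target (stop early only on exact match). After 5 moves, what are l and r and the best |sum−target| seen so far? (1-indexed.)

l=1 r=11: -11+23=12 d=18 *, l++
l=2 r=11: -9+23=14 d=16 *, l++
l=3 r=11: -4+23=19 d=11 *, l++
l=4 r=11: -3+23=20 d=10 *, l++
l=5 r=11: 0+23=23 d=7 *, l++

l=6, r=11, best |Δ|=7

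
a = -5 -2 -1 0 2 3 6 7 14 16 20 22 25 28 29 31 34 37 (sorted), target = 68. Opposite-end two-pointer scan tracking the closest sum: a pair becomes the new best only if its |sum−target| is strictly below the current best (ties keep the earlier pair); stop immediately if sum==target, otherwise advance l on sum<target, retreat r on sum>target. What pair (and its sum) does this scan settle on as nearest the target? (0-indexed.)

l=0 r=17: -5+37=32 d=36 *, l++
l=1 r=17: -2+37=35 d=33 *, l++
l=2 r=17: -1+37=36 d=32 *, l++
l=3 r=17: 0+37=37 d=31 *, l++
l=4 r=17: 2+37=39 d=29 *, l++
l=5 r=17: 3+37=40 d=28 *, l++
l=6 r=17: 6+37=43 d=25 *, l++
l=7 r=17: 7+37=44 d=24 *, l++
l=8 r=17: 14+37=51 d=17 *, l++
l=9 r=17: 16+37=53 d=15 *, l++
l=10 r=17: 20+37=57 d=11 *, l++
l=11 r=17: 22+37=59 d=9 *, l++
l=12 r=17: 25+37=62 d=6 *, l++
l=13 r=17: 28+37=65 d=3 *, l++
l=14 r=17: 29+37=66 d=2 *, l++
l=15 r=17: 31+37=68 d=0 *, stop

pair (31, 37) with sum 68 (|Δ|=0)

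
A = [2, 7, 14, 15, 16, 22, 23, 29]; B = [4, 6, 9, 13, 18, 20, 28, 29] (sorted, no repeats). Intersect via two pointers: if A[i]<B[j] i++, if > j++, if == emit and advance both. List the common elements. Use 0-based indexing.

i=0 j=0: 2<4, i++
i=1 j=0: 7>4, j++
i=1 j=1: 7>6, j++
i=1 j=2: 7<9, i++
i=2 j=2: 14>9, j++
i=2 j=3: 14>13, j++
i=2 j=4: 14<18, i++
i=3 j=4: 15<18, i++
i=4 j=4: 16<18, i++
i=5 j=4: 22>18, j++
i=5 j=5: 22>20, j++
i=5 j=6: 22<28, i++
i=6 j=6: 23<28, i++
i=7 j=6: 29>28, j++
i=7 j=7: 29==29 emit, i++,j++

intersection = [29]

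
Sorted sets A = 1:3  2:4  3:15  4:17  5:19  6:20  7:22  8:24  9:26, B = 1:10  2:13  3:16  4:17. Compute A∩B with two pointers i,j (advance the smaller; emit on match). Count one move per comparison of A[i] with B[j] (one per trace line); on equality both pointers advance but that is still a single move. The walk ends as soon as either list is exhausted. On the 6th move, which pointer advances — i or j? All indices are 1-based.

j

[i=1,j=1] 3<10 → i++
[i=2,j=1] 4<10 → i++
[i=3,j=1] 15>10 → j++
[i=3,j=2] 15>13 → j++
[i=3,j=3] 15<16 → i++
[i=4,j=3] 17>16 → j++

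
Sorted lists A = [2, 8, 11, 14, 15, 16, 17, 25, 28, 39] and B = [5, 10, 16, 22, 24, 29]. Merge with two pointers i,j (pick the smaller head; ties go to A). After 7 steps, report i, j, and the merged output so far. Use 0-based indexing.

i=5, j=2, merged so far=[2, 5, 8, 10, 11, 14, 15]

i=0 j=0: A[i]=2<=B[j]=5 take 2, i++
i=1 j=0: A[i]=8>B[j]=5 take 5, j++
i=1 j=1: A[i]=8<=B[j]=10 take 8, i++
i=2 j=1: A[i]=11>B[j]=10 take 10, j++
i=2 j=2: A[i]=11<=B[j]=16 take 11, i++
i=3 j=2: A[i]=14<=B[j]=16 take 14, i++
i=4 j=2: A[i]=15<=B[j]=16 take 15, i++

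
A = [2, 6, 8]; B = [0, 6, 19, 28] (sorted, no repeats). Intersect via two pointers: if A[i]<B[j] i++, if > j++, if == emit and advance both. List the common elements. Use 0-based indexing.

intersection = [6]

i=0 j=0: 2>0, j++
i=0 j=1: 2<6, i++
i=1 j=1: 6==6 emit, i++,j++
i=2 j=2: 8<19, i++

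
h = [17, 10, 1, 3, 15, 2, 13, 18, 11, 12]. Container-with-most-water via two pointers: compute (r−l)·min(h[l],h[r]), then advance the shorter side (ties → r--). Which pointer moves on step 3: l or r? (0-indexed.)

l

[0,9] min(17,12)*9=108 best=108 * → r--
[0,8] min(17,11)*8=88 best=108 → r--
[0,7] min(17,18)*7=119 best=119 * → l++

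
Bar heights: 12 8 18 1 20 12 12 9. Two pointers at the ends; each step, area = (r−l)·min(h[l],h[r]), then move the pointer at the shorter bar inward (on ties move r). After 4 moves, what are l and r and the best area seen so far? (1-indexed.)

l=2, r=5, best area=72

l=1 r=8: min(12,9)*7=63 best=63 *, r--
l=1 r=7: min(12,12)*6=72 best=72 *, r--
l=1 r=6: min(12,12)*5=60 best=72, r--
l=1 r=5: min(12,20)*4=48 best=72, l++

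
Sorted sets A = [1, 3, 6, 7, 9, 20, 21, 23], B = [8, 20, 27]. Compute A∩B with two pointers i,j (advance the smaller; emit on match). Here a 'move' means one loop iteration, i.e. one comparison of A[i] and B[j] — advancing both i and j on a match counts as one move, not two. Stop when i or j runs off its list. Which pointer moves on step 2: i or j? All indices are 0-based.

i

i=0 j=0: 1<8, i++
i=1 j=0: 3<8, i++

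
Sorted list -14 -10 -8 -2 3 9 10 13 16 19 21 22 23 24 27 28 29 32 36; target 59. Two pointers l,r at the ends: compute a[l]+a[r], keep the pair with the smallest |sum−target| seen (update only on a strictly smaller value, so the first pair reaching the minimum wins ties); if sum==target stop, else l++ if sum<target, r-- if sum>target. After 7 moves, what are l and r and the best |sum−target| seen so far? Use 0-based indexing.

l=7, r=18, best |Δ|=13

[0,18] -14+36=22 d=37 * → l++
[1,18] -10+36=26 d=33 * → l++
[2,18] -8+36=28 d=31 * → l++
[3,18] -2+36=34 d=25 * → l++
[4,18] 3+36=39 d=20 * → l++
[5,18] 9+36=45 d=14 * → l++
[6,18] 10+36=46 d=13 * → l++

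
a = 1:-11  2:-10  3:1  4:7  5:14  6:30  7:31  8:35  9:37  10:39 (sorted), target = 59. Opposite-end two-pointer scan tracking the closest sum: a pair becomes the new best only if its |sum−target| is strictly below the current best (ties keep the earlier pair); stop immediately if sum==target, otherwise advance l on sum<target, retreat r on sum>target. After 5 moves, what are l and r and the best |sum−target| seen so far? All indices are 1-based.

l=6, r=10, best |Δ|=6

[1,10] -11+39=28 d=31 * → l++
[2,10] -10+39=29 d=30 * → l++
[3,10] 1+39=40 d=19 * → l++
[4,10] 7+39=46 d=13 * → l++
[5,10] 14+39=53 d=6 * → l++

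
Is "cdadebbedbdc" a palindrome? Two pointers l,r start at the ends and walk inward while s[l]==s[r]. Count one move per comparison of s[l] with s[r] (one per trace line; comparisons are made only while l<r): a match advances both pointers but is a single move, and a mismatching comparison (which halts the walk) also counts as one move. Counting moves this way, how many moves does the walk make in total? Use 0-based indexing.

[0,11] 'c'=='c' → l++,r--
[1,10] 'd'=='d' → l++,r--
[2,9] 'a'!='b' → stop

3 moves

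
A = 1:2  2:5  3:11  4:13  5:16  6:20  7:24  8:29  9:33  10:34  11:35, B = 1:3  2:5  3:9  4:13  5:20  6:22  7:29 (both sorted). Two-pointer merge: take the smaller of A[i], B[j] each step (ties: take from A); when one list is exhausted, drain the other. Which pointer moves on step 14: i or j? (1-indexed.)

[i=1,j=1] A[i]=2<=B[j]=3 take 2 → i++
[i=2,j=1] A[i]=5>B[j]=3 take 3 → j++
[i=2,j=2] A[i]=5<=B[j]=5 take 5 → i++
[i=3,j=2] A[i]=11>B[j]=5 take 5 → j++
[i=3,j=3] A[i]=11>B[j]=9 take 9 → j++
[i=3,j=4] A[i]=11<=B[j]=13 take 11 → i++
[i=4,j=4] A[i]=13<=B[j]=13 take 13 → i++
[i=5,j=4] A[i]=16>B[j]=13 take 13 → j++
[i=5,j=5] A[i]=16<=B[j]=20 take 16 → i++
[i=6,j=5] A[i]=20<=B[j]=20 take 20 → i++
[i=7,j=5] A[i]=24>B[j]=20 take 20 → j++
[i=7,j=6] A[i]=24>B[j]=22 take 22 → j++
[i=7,j=7] A[i]=24<=B[j]=29 take 24 → i++
[i=8,j=7] A[i]=29<=B[j]=29 take 29 → i++

i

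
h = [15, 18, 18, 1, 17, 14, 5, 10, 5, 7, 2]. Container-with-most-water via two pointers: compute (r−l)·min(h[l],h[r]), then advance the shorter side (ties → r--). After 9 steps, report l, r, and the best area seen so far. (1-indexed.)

l=2, r=3, best area=70

l=1 r=11: min(15,2)*10=20 best=20 *, r--
l=1 r=10: min(15,7)*9=63 best=63 *, r--
l=1 r=9: min(15,5)*8=40 best=63, r--
l=1 r=8: min(15,10)*7=70 best=70 *, r--
l=1 r=7: min(15,5)*6=30 best=70, r--
l=1 r=6: min(15,14)*5=70 best=70, r--
l=1 r=5: min(15,17)*4=60 best=70, l++
l=2 r=5: min(18,17)*3=51 best=70, r--
l=2 r=4: min(18,1)*2=2 best=70, r--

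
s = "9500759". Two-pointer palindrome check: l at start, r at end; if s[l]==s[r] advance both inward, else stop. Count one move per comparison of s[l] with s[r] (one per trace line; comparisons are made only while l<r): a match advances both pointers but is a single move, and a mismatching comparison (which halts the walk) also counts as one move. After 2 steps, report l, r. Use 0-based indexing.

l=0 r=6: '9'=='9', l++,r--
l=1 r=5: '5'=='5', l++,r--

l=2, r=4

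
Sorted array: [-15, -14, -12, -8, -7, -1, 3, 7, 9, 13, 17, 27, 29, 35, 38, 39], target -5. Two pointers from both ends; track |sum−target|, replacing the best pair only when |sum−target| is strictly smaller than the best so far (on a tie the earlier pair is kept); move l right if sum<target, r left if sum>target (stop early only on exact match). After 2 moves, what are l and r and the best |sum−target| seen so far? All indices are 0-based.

l=0, r=13, best |Δ|=28

l=0 r=15: -15+39=24 d=29 *, r--
l=0 r=14: -15+38=23 d=28 *, r--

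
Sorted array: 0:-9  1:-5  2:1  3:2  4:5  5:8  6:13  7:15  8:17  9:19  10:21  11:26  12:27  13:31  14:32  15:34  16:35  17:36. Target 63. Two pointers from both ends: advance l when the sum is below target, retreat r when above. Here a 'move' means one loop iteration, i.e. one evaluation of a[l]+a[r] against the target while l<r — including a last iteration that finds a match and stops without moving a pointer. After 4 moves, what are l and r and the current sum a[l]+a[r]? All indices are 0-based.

l=4, r=17, sum=41

l=0 r=17: -9+36=27 <63, l++
l=1 r=17: -5+36=31 <63, l++
l=2 r=17: 1+36=37 <63, l++
l=3 r=17: 2+36=38 <63, l++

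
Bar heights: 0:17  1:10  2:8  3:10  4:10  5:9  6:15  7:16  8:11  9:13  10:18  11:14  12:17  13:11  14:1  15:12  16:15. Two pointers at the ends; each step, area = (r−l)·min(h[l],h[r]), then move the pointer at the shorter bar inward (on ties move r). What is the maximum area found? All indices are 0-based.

max area = 240

[0,16] min(17,15)*16=240 best=240 * → r--
[0,15] min(17,12)*15=180 best=240 → r--
[0,14] min(17,1)*14=14 best=240 → r--
[0,13] min(17,11)*13=143 best=240 → r--
[0,12] min(17,17)*12=204 best=240 → r--
[0,11] min(17,14)*11=154 best=240 → r--
[0,10] min(17,18)*10=170 best=240 → l++
[1,10] min(10,18)*9=90 best=240 → l++
[2,10] min(8,18)*8=64 best=240 → l++
[3,10] min(10,18)*7=70 best=240 → l++
[4,10] min(10,18)*6=60 best=240 → l++
[5,10] min(9,18)*5=45 best=240 → l++
[6,10] min(15,18)*4=60 best=240 → l++
[7,10] min(16,18)*3=48 best=240 → l++
[8,10] min(11,18)*2=22 best=240 → l++
[9,10] min(13,18)*1=13 best=240 → l++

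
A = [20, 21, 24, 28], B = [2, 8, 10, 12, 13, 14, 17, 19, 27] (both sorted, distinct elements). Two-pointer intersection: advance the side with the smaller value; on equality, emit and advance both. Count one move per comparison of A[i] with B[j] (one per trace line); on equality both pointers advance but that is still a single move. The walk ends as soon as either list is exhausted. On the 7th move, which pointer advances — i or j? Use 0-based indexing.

j

[i=0,j=0] 20>2 → j++
[i=0,j=1] 20>8 → j++
[i=0,j=2] 20>10 → j++
[i=0,j=3] 20>12 → j++
[i=0,j=4] 20>13 → j++
[i=0,j=5] 20>14 → j++
[i=0,j=6] 20>17 → j++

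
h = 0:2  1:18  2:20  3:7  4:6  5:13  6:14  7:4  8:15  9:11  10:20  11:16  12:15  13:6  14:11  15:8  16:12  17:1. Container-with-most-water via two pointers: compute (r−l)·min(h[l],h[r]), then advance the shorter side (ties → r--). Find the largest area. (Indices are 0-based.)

max area = 180

l=0 r=17: min(2,1)*17=17 best=17 *, r--
l=0 r=16: min(2,12)*16=32 best=32 *, l++
l=1 r=16: min(18,12)*15=180 best=180 *, r--
l=1 r=15: min(18,8)*14=112 best=180, r--
l=1 r=14: min(18,11)*13=143 best=180, r--
l=1 r=13: min(18,6)*12=72 best=180, r--
l=1 r=12: min(18,15)*11=165 best=180, r--
l=1 r=11: min(18,16)*10=160 best=180, r--
l=1 r=10: min(18,20)*9=162 best=180, l++
l=2 r=10: min(20,20)*8=160 best=180, r--
l=2 r=9: min(20,11)*7=77 best=180, r--
l=2 r=8: min(20,15)*6=90 best=180, r--
l=2 r=7: min(20,4)*5=20 best=180, r--
l=2 r=6: min(20,14)*4=56 best=180, r--
l=2 r=5: min(20,13)*3=39 best=180, r--
l=2 r=4: min(20,6)*2=12 best=180, r--
l=2 r=3: min(20,7)*1=7 best=180, r--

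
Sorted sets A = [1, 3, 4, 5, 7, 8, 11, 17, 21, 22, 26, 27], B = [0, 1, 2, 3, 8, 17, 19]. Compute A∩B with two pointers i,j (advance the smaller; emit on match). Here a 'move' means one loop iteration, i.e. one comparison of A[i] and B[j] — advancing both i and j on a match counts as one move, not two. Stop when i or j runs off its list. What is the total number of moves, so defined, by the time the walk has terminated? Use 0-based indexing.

i=0 j=0: 1>0, j++
i=0 j=1: 1==1 emit, i++,j++
i=1 j=2: 3>2, j++
i=1 j=3: 3==3 emit, i++,j++
i=2 j=4: 4<8, i++
i=3 j=4: 5<8, i++
i=4 j=4: 7<8, i++
i=5 j=4: 8==8 emit, i++,j++
i=6 j=5: 11<17, i++
i=7 j=5: 17==17 emit, i++,j++
i=8 j=6: 21>19, j++

11 moves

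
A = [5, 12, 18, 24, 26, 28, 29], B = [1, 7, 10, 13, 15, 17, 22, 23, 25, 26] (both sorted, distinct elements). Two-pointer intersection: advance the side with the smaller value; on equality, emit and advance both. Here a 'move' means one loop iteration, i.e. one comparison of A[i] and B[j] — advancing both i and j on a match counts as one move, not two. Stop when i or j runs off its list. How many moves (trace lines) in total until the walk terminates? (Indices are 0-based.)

i=0 j=0: 5>1, j++
i=0 j=1: 5<7, i++
i=1 j=1: 12>7, j++
i=1 j=2: 12>10, j++
i=1 j=3: 12<13, i++
i=2 j=3: 18>13, j++
i=2 j=4: 18>15, j++
i=2 j=5: 18>17, j++
i=2 j=6: 18<22, i++
i=3 j=6: 24>22, j++
i=3 j=7: 24>23, j++
i=3 j=8: 24<25, i++
i=4 j=8: 26>25, j++
i=4 j=9: 26==26 emit, i++,j++

14 moves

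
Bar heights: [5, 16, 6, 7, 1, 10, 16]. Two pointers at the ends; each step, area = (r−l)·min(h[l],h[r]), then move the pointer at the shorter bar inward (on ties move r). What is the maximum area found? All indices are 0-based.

[0,6] min(5,16)*6=30 best=30 * → l++
[1,6] min(16,16)*5=80 best=80 * → r--
[1,5] min(16,10)*4=40 best=80 → r--
[1,4] min(16,1)*3=3 best=80 → r--
[1,3] min(16,7)*2=14 best=80 → r--
[1,2] min(16,6)*1=6 best=80 → r--

max area = 80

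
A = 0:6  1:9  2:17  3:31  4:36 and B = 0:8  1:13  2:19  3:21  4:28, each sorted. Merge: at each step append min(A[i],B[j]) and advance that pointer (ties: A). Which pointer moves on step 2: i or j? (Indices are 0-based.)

j

[i=0,j=0] A[i]=6<=B[j]=8 take 6 → i++
[i=1,j=0] A[i]=9>B[j]=8 take 8 → j++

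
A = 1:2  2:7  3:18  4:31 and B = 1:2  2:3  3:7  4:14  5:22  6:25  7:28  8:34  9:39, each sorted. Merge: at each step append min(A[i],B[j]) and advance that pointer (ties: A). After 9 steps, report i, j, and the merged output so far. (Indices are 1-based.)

i=1 j=1: A[i]=2<=B[j]=2 take 2, i++
i=2 j=1: A[i]=7>B[j]=2 take 2, j++
i=2 j=2: A[i]=7>B[j]=3 take 3, j++
i=2 j=3: A[i]=7<=B[j]=7 take 7, i++
i=3 j=3: A[i]=18>B[j]=7 take 7, j++
i=3 j=4: A[i]=18>B[j]=14 take 14, j++
i=3 j=5: A[i]=18<=B[j]=22 take 18, i++
i=4 j=5: A[i]=31>B[j]=22 take 22, j++
i=4 j=6: A[i]=31>B[j]=25 take 25, j++

i=4, j=7, merged so far=[2, 2, 3, 7, 7, 14, 18, 22, 25]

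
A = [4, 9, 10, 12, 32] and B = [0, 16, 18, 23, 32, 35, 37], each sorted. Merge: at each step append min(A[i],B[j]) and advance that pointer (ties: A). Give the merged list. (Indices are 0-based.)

[0, 4, 9, 10, 12, 16, 18, 23, 32, 32, 35, 37]

i=0 j=0: A[i]=4>B[j]=0 take 0, j++
i=0 j=1: A[i]=4<=B[j]=16 take 4, i++
i=1 j=1: A[i]=9<=B[j]=16 take 9, i++
i=2 j=1: A[i]=10<=B[j]=16 take 10, i++
i=3 j=1: A[i]=12<=B[j]=16 take 12, i++
i=4 j=1: A[i]=32>B[j]=16 take 16, j++
i=4 j=2: A[i]=32>B[j]=18 take 18, j++
i=4 j=3: A[i]=32>B[j]=23 take 23, j++
i=4 j=4: A[i]=32<=B[j]=32 take 32, i++
i=5 j=4: A done, take B[j]=32, j++
i=5 j=5: A done, take B[j]=35, j++
i=5 j=6: A done, take B[j]=37, j++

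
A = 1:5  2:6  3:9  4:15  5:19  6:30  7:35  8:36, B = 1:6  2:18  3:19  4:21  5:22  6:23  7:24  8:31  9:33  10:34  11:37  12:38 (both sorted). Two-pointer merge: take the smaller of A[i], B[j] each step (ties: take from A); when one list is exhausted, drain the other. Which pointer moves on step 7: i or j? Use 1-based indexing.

[i=1,j=1] A[i]=5<=B[j]=6 take 5 → i++
[i=2,j=1] A[i]=6<=B[j]=6 take 6 → i++
[i=3,j=1] A[i]=9>B[j]=6 take 6 → j++
[i=3,j=2] A[i]=9<=B[j]=18 take 9 → i++
[i=4,j=2] A[i]=15<=B[j]=18 take 15 → i++
[i=5,j=2] A[i]=19>B[j]=18 take 18 → j++
[i=5,j=3] A[i]=19<=B[j]=19 take 19 → i++

i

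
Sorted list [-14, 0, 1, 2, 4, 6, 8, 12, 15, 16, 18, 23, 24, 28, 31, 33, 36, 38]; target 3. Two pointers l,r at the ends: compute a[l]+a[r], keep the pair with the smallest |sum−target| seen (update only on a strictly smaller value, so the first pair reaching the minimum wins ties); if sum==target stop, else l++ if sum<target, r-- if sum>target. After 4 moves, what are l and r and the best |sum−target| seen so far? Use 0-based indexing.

l=0 r=17: -14+38=24 d=21 *, r--
l=0 r=16: -14+36=22 d=19 *, r--
l=0 r=15: -14+33=19 d=16 *, r--
l=0 r=14: -14+31=17 d=14 *, r--

l=0, r=13, best |Δ|=14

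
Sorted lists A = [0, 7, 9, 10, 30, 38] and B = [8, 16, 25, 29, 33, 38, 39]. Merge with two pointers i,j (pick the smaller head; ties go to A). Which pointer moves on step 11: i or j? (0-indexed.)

i=0 j=0: A[i]=0<=B[j]=8 take 0, i++
i=1 j=0: A[i]=7<=B[j]=8 take 7, i++
i=2 j=0: A[i]=9>B[j]=8 take 8, j++
i=2 j=1: A[i]=9<=B[j]=16 take 9, i++
i=3 j=1: A[i]=10<=B[j]=16 take 10, i++
i=4 j=1: A[i]=30>B[j]=16 take 16, j++
i=4 j=2: A[i]=30>B[j]=25 take 25, j++
i=4 j=3: A[i]=30>B[j]=29 take 29, j++
i=4 j=4: A[i]=30<=B[j]=33 take 30, i++
i=5 j=4: A[i]=38>B[j]=33 take 33, j++
i=5 j=5: A[i]=38<=B[j]=38 take 38, i++

i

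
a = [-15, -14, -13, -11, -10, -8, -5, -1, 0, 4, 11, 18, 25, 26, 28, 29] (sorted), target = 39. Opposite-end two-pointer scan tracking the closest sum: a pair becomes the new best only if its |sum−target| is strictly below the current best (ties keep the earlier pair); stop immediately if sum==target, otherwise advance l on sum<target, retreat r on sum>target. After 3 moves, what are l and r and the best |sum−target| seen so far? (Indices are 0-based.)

l=3, r=15, best |Δ|=23

[0,15] -15+29=14 d=25 * → l++
[1,15] -14+29=15 d=24 * → l++
[2,15] -13+29=16 d=23 * → l++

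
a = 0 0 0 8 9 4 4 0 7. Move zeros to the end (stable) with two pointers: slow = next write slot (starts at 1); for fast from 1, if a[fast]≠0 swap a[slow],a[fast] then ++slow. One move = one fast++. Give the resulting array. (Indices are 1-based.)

[8, 9, 4, 4, 7, 0, 0, 0, 0]

(s=1,f=1) a[fast]=0 → fast++
(s=1,f=2) a[fast]=0 → fast++
(s=1,f=3) a[fast]=0 → fast++
(s=1,f=4) a[fast]=8≠0 swap→a[1]=8 → slow++,fast++
(s=2,f=5) a[fast]=9≠0 swap→a[2]=9 → slow++,fast++
(s=3,f=6) a[fast]=4≠0 swap→a[3]=4 → slow++,fast++
(s=4,f=7) a[fast]=4≠0 swap→a[4]=4 → slow++,fast++
(s=5,f=8) a[fast]=0 → fast++
(s=5,f=9) a[fast]=7≠0 swap→a[5]=7 → slow++,fast++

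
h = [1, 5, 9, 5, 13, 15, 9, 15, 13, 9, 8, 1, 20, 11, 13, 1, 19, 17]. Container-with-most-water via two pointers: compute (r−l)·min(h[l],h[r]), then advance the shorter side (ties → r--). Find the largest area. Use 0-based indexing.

max area = 180

l=0 r=17: min(1,17)*17=17 best=17 *, l++
l=1 r=17: min(5,17)*16=80 best=80 *, l++
l=2 r=17: min(9,17)*15=135 best=135 *, l++
l=3 r=17: min(5,17)*14=70 best=135, l++
l=4 r=17: min(13,17)*13=169 best=169 *, l++
l=5 r=17: min(15,17)*12=180 best=180 *, l++
l=6 r=17: min(9,17)*11=99 best=180, l++
l=7 r=17: min(15,17)*10=150 best=180, l++
l=8 r=17: min(13,17)*9=117 best=180, l++
l=9 r=17: min(9,17)*8=72 best=180, l++
l=10 r=17: min(8,17)*7=56 best=180, l++
l=11 r=17: min(1,17)*6=6 best=180, l++
l=12 r=17: min(20,17)*5=85 best=180, r--
l=12 r=16: min(20,19)*4=76 best=180, r--
l=12 r=15: min(20,1)*3=3 best=180, r--
l=12 r=14: min(20,13)*2=26 best=180, r--
l=12 r=13: min(20,11)*1=11 best=180, r--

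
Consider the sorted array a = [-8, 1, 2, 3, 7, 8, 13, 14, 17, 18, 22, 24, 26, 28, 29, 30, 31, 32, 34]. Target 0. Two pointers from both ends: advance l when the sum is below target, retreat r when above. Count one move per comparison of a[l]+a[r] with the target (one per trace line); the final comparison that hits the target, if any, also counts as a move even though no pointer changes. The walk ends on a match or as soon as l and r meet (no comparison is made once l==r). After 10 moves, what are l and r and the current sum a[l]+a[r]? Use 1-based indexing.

l=1, r=9, sum=9

l=1 r=19: -8+34=26 >0, r--
l=1 r=18: -8+32=24 >0, r--
l=1 r=17: -8+31=23 >0, r--
l=1 r=16: -8+30=22 >0, r--
l=1 r=15: -8+29=21 >0, r--
l=1 r=14: -8+28=20 >0, r--
l=1 r=13: -8+26=18 >0, r--
l=1 r=12: -8+24=16 >0, r--
l=1 r=11: -8+22=14 >0, r--
l=1 r=10: -8+18=10 >0, r--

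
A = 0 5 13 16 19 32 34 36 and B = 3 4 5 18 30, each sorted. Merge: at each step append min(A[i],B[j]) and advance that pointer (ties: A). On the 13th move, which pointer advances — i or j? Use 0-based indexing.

i=0 j=0: A[i]=0<=B[j]=3 take 0, i++
i=1 j=0: A[i]=5>B[j]=3 take 3, j++
i=1 j=1: A[i]=5>B[j]=4 take 4, j++
i=1 j=2: A[i]=5<=B[j]=5 take 5, i++
i=2 j=2: A[i]=13>B[j]=5 take 5, j++
i=2 j=3: A[i]=13<=B[j]=18 take 13, i++
i=3 j=3: A[i]=16<=B[j]=18 take 16, i++
i=4 j=3: A[i]=19>B[j]=18 take 18, j++
i=4 j=4: A[i]=19<=B[j]=30 take 19, i++
i=5 j=4: A[i]=32>B[j]=30 take 30, j++
i=5 j=5: B done, take A[i]=32, i++
i=6 j=5: B done, take A[i]=34, i++
i=7 j=5: B done, take A[i]=36, i++

i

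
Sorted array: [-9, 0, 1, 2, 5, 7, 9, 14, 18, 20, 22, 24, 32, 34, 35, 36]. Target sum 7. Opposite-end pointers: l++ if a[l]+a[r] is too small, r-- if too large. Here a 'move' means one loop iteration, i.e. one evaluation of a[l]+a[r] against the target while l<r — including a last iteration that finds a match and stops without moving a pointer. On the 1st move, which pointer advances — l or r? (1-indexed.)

r

l=1 r=16: -9+36=27 >7, r--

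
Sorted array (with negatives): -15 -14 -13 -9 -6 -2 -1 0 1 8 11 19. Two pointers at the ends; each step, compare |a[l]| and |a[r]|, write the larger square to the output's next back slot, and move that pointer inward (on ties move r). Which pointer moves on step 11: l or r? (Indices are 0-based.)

l

l=0 r=11: |-15|<=|19| out[11]=361, r--
l=0 r=10: |-15|>|11| out[10]=225, l++
l=1 r=10: |-14|>|11| out[9]=196, l++
l=2 r=10: |-13|>|11| out[8]=169, l++
l=3 r=10: |-9|<=|11| out[7]=121, r--
l=3 r=9: |-9|>|8| out[6]=81, l++
l=4 r=9: |-6|<=|8| out[5]=64, r--
l=4 r=8: |-6|>|1| out[4]=36, l++
l=5 r=8: |-2|>|1| out[3]=4, l++
l=6 r=8: |-1|<=|1| out[2]=1, r--
l=6 r=7: |-1|>|0| out[1]=1, l++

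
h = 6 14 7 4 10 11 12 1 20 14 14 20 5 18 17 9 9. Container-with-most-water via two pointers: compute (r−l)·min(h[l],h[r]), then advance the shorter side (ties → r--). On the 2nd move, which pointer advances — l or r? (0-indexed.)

[0,16] min(6,9)*16=96 best=96 * → l++
[1,16] min(14,9)*15=135 best=135 * → r--

r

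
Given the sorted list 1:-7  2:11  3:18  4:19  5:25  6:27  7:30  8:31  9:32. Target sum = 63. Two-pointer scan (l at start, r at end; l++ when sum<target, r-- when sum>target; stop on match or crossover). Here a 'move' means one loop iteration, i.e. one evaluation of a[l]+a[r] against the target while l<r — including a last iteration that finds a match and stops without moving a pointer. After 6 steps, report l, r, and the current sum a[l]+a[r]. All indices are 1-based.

[1,9] -7+32=25 <63 → l++
[2,9] 11+32=43 <63 → l++
[3,9] 18+32=50 <63 → l++
[4,9] 19+32=51 <63 → l++
[5,9] 25+32=57 <63 → l++
[6,9] 27+32=59 <63 → l++

l=7, r=9, sum=62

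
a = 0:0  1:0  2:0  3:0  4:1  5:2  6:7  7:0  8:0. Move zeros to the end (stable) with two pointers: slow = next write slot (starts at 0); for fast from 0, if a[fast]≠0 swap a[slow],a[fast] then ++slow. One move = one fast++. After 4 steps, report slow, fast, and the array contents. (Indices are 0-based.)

(s=0,f=0) a[fast]=0 → fast++
(s=0,f=1) a[fast]=0 → fast++
(s=0,f=2) a[fast]=0 → fast++
(s=0,f=3) a[fast]=0 → fast++

slow=0, fast=4, a=[0, 0, 0, 0, 1, 2, 7, 0, 0]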